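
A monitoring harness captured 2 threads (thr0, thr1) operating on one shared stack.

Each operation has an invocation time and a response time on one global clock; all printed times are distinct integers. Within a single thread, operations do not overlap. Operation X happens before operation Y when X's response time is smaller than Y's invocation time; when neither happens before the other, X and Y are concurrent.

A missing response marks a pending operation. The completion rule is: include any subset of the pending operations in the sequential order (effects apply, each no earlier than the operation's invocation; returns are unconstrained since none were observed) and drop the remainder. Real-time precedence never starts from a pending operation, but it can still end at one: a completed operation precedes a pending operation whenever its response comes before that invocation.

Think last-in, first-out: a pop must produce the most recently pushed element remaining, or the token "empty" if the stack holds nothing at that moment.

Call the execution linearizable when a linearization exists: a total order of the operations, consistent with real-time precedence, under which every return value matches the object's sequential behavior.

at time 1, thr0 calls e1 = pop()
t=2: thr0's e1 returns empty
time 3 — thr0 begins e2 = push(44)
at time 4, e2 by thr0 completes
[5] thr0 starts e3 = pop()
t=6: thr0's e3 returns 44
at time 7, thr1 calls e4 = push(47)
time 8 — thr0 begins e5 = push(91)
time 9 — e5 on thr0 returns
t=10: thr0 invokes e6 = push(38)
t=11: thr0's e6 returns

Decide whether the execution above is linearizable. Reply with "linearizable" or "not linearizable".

witness order: e1, e2, e3, e4, e5, e6
after step 1 (e1 pop() → empty): stack <>
after step 2 (e2 push(44)): stack <44>
after step 3 (e3 pop() → 44): stack <>
after step 4 (e4 push(47) (pending, included)): stack <47>
after step 5 (e5 push(91)): stack <47,91>
after step 6 (e6 push(38)): stack <47,91,38>

linearizable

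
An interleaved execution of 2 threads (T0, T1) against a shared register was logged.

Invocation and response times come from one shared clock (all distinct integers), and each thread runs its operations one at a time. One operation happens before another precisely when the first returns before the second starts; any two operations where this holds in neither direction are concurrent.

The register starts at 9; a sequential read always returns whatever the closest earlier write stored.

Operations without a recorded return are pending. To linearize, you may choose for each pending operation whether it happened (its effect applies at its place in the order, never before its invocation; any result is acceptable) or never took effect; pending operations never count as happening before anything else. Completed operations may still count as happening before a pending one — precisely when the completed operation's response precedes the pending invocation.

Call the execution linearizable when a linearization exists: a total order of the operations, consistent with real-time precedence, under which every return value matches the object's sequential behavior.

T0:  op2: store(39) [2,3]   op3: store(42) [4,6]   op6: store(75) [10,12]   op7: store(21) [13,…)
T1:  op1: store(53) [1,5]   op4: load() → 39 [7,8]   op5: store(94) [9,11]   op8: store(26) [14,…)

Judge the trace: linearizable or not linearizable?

through event 7 a valid linearization exists; event 8 (op4 responding at time 8) ends that
the 4 completed operations admit 3 real-time orders; each fails the register replay
for example op1, op2, op3, op4 fails at step 4: op4 load() → 39 is not legal there
for example op2, op1, op3, op4 fails at step 4: op4 load() → 39 is not legal there

not linearizable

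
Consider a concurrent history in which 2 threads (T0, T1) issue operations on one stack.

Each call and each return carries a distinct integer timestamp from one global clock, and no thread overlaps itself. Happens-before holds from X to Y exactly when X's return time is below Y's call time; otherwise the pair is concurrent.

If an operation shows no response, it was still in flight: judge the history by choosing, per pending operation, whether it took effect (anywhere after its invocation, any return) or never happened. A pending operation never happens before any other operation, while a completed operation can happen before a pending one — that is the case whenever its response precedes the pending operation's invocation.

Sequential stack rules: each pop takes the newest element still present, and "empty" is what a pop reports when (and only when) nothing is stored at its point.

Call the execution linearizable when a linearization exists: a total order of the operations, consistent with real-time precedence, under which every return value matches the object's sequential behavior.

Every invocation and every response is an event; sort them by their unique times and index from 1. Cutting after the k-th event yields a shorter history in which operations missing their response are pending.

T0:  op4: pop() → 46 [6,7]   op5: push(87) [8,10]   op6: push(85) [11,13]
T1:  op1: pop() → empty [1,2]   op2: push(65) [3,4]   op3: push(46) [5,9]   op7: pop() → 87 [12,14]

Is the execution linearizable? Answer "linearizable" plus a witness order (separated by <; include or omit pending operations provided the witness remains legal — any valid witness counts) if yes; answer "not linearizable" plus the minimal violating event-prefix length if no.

step 1: op1 pop() → empty — stack <>
step 2: op2 push(65) — stack <65>
step 3: op3 push(46) — stack <65,46>
step 4: op4 pop() → 46 — stack <65>
step 5: op5 push(87) — stack <65,87>
step 6: op7 pop() → 87 — stack <65>
step 7: op6 push(85) — stack <65,85>

linearizable — witness: op1 < op2 < op3 < op4 < op5 < op7 < op6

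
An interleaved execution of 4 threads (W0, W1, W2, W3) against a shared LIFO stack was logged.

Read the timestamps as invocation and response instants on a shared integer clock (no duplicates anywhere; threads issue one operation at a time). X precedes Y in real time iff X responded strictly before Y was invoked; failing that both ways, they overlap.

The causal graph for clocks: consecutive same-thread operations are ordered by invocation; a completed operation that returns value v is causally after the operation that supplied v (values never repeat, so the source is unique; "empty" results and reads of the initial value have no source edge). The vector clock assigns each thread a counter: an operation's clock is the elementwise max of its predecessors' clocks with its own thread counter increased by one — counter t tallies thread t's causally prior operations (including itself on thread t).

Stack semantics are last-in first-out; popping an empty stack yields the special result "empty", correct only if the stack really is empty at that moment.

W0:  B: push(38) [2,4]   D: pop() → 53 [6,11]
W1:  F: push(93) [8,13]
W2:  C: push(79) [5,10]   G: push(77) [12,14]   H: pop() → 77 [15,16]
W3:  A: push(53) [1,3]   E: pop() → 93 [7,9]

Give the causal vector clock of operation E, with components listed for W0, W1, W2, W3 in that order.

no predecessors for A (invoked 1): W3 increments from zero → (0, 0, 0, 1)
no predecessors for C (invoked 5): W2 increments from zero → (0, 0, 1, 0)
no predecessors for F (invoked 8): W1 increments from zero → (0, 1, 0, 0)
no predecessors for B (invoked 2): W0 increments from zero → (1, 0, 0, 0)
VC(G, invoked at 12): max of VC(C)=(0, 0, 1, 0), then +1 on thread W2 → (0, 0, 2, 0)
VC(H, invoked at 15): max of VC(G)=(0, 0, 2, 0), then +1 on thread W2 → (0, 0, 3, 0)
VC(E, invoked at 7): max of VC(A)=(0, 0, 0, 1), VC(F)=(0, 1, 0, 0), then +1 on thread W3 → (0, 1, 0, 2)
VC(D, invoked at 6): max of VC(A)=(0, 0, 0, 1), VC(B)=(1, 0, 0, 0), then +1 on thread W0 → (2, 0, 0, 1)
target: VC(E) = (0, 1, 0, 2)

(0, 1, 0, 2)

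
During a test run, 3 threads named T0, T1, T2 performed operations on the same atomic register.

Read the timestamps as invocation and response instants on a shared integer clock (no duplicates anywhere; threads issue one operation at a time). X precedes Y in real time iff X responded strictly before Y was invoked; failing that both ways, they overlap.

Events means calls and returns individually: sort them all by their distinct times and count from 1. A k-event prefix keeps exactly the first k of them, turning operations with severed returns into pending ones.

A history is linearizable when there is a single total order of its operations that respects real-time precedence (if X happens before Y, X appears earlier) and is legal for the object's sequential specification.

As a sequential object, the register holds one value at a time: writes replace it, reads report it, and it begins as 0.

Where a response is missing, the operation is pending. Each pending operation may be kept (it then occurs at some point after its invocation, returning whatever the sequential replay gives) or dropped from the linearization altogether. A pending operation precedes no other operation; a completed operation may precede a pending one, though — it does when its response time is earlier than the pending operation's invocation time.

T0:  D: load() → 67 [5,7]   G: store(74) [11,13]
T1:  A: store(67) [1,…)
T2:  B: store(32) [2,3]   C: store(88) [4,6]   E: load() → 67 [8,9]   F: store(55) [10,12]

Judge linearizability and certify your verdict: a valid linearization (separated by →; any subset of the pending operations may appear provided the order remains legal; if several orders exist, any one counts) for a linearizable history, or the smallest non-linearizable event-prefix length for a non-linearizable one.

linearizable — witness: B → C → A → D → E → F → G

after step 1 (B store(32)): value 32
after step 2 (C store(88)): value 88
after step 3 (A store(67) (pending, included)): value 67
after step 4 (D load() → 67): value 67
after step 5 (E load() → 67): value 67
after step 6 (F store(55)): value 55
after step 7 (G store(74)): value 74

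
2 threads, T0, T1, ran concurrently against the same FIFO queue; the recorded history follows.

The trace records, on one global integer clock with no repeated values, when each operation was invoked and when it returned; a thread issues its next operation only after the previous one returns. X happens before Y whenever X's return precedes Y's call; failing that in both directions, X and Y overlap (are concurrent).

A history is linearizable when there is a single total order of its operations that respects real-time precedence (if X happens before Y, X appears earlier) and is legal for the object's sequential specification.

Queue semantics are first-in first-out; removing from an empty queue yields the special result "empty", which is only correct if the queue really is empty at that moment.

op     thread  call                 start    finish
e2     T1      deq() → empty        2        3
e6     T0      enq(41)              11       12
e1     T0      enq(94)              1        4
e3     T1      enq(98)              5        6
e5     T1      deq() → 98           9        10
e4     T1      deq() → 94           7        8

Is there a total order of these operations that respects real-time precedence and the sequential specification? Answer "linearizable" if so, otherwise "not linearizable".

one valid linearization: e2, e1, e3, e4, e5, e6
step 1: e2 deq() → empty — queue <>
step 2: e1 enq(94) — queue <94>
step 3: e3 enq(98) — queue <94,98>
step 4: e4 deq() → 94 — queue <98>
step 5: e5 deq() → 98 — queue <>
step 6: e6 enq(41) — queue <41>

linearizable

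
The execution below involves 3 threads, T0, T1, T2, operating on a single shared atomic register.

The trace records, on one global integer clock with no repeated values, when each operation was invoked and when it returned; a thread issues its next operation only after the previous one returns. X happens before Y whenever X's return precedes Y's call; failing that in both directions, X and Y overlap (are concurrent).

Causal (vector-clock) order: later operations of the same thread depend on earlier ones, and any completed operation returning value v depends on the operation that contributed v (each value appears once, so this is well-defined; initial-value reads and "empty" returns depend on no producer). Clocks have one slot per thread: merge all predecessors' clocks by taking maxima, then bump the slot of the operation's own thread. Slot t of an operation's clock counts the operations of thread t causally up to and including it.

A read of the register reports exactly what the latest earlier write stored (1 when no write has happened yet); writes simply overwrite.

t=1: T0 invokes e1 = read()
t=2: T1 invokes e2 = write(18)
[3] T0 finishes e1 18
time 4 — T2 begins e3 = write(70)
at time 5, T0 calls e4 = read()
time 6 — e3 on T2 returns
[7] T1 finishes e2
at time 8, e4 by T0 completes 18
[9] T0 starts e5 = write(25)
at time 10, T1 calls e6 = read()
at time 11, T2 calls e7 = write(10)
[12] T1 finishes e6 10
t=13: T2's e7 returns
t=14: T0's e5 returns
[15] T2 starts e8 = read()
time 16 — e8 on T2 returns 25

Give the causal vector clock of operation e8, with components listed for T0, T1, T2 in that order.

invoked at 4, e3 has no predecessors; its own T2 bump gives (0, 0, 1)
invoked at 2, e2 has no predecessors; its own T1 bump gives (0, 1, 0)
invoked at 11, e7 merges VC(e3)=(0, 0, 1) and bumps T2's slot → (0, 0, 2)
invoked at 1, e1 merges VC(e2)=(0, 1, 0) and bumps T0's slot → (1, 1, 0)
invoked at 5, e4 merges VC(e1)=(1, 1, 0), VC(e2)=(0, 1, 0) and bumps T0's slot → (2, 1, 0)
invoked at 10, e6 merges VC(e2)=(0, 1, 0), VC(e7)=(0, 0, 2) and bumps T1's slot → (0, 2, 2)
invoked at 9, e5 merges VC(e4)=(2, 1, 0) and bumps T0's slot → (3, 1, 0)
invoked at 15, e8 merges VC(e5)=(3, 1, 0), VC(e7)=(0, 0, 2) and bumps T2's slot → (3, 1, 3)
target: VC(e8) = (3, 1, 3)

(3, 1, 3)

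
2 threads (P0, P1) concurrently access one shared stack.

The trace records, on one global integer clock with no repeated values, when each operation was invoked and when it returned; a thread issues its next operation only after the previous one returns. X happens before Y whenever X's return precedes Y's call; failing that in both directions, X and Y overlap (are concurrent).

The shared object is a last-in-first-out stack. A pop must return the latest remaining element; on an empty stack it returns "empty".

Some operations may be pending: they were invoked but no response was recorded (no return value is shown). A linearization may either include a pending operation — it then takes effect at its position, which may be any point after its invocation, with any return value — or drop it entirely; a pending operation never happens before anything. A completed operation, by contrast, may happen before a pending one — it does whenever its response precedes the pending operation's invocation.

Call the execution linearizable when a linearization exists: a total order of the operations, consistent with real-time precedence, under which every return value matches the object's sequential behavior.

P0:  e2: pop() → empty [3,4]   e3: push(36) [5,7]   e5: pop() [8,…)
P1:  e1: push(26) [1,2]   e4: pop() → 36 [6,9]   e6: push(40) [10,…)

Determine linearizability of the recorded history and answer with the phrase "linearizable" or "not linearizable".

not linearizable

cut after 3 events: linearizable; cut after 4 events (e2 responds, time 4): not linearizable
exactly one order of the 2 completed ops respects real time; the stack replay fails
take e1, e2: step 2 already fails, because e2 pop() → empty cannot occur there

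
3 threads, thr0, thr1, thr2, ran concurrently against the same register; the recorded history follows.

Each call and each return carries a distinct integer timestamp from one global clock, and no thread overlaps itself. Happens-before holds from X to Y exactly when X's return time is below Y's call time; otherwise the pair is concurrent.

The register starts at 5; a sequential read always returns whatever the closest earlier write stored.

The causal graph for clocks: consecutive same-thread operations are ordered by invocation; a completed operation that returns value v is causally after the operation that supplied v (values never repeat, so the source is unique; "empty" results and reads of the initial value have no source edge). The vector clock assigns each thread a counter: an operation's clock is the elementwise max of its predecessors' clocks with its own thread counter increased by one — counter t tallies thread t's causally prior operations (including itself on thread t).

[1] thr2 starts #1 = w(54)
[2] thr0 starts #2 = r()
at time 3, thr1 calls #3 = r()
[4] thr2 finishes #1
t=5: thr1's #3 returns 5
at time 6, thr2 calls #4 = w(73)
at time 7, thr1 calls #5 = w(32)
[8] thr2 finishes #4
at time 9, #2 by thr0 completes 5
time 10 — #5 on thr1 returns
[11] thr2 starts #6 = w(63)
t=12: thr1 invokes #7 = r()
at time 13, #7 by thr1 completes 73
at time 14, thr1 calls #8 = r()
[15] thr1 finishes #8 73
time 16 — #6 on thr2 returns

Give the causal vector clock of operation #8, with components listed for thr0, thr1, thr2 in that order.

(0, 4, 2)

VC(#1, invoked at 1): no causal predecessors; +1 on thr2 → (0, 0, 1)
VC(#3, invoked at 3): no causal predecessors; +1 on thr1 → (0, 1, 0)
VC(#2, invoked at 2): no causal predecessors; +1 on thr0 → (1, 0, 0)
invoked at 6, #4 merges VC(#1)=(0, 0, 1) and bumps thr2's slot → (0, 0, 2)
invoked at 7, #5 merges VC(#3)=(0, 1, 0) and bumps thr1's slot → (0, 2, 0)
invoked at 11, #6 merges VC(#4)=(0, 0, 2) and bumps thr2's slot → (0, 0, 3)
invoked at 12, #7 merges VC(#4)=(0, 0, 2), VC(#5)=(0, 2, 0) and bumps thr1's slot → (0, 3, 2)
invoked at 14, #8 merges VC(#4)=(0, 0, 2), VC(#7)=(0, 3, 2) and bumps thr1's slot → (0, 4, 2)
target: VC(#8) = (0, 4, 2)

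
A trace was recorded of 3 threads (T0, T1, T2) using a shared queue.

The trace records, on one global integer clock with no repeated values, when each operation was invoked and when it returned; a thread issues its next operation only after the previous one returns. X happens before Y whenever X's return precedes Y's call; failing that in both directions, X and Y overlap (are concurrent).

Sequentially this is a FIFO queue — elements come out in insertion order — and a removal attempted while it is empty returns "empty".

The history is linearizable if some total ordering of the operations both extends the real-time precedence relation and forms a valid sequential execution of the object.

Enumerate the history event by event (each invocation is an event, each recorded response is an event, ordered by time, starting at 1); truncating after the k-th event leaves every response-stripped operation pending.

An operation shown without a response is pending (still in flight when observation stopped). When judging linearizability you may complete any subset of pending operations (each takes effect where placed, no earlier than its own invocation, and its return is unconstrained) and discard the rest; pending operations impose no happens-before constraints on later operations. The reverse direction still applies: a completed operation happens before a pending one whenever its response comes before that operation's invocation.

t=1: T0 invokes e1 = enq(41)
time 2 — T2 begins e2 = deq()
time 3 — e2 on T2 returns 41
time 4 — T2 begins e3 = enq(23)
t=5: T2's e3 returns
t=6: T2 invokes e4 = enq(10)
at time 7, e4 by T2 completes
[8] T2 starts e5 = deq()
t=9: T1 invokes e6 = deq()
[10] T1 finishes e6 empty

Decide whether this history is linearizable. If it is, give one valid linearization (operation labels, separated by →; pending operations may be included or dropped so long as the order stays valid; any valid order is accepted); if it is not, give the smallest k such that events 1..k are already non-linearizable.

not linearizable — minimal violating prefix: 10 events

cut after 9 events: linearizable; cut after 10 events (e6 responds, time 10): not linearizable
a single order respects real time; the 4 completed queue operations fail replay along it
every completion of the 2 pending operations (e1, e5) was checked; none linearizes
for example e2, e3, e4, e6 (pending dropped) fails at step 1: e2 deq() → 41 is not legal there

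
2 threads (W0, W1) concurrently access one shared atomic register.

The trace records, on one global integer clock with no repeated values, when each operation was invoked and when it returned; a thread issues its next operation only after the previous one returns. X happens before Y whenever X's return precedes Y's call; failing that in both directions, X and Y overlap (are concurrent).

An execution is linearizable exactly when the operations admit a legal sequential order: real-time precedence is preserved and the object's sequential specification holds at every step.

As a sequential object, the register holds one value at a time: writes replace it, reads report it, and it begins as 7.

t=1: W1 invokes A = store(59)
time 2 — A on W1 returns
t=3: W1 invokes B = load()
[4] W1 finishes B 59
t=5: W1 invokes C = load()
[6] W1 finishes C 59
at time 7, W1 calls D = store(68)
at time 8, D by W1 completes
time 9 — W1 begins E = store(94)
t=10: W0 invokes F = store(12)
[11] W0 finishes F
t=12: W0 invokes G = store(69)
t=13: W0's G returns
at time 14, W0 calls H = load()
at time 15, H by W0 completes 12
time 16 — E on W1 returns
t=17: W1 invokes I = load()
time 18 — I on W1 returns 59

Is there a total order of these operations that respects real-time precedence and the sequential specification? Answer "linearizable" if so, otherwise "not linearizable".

not linearizable

prefix check: 1..14 passes, 1..15 fails once H's time-15 response joins
exhaustive check: the 7 completed atomic register ops admit one real-time order; illegal
including or dropping the 1 pending operation (E) in any combination fails
one such order, A, B, C, D, F, G, H (pending dropped), breaks at step 7 where H load() → 12 is illegal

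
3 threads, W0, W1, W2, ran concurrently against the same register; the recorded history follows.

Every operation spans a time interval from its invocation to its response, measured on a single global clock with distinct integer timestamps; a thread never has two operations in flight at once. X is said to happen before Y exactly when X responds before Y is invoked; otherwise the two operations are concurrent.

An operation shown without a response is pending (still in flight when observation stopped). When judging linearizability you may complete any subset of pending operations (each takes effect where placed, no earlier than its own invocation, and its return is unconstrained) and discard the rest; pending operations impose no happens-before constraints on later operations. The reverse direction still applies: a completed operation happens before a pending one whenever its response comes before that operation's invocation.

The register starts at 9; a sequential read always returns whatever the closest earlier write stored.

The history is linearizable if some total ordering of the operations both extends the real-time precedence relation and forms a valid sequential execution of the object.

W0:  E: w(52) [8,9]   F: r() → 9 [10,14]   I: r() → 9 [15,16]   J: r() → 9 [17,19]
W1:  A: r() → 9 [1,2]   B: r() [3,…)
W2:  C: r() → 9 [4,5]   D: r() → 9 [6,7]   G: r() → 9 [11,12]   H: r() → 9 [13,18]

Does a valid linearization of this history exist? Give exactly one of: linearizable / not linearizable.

not linearizable

cut after 11 events: linearizable; cut after 12 events (G responds, time 12): not linearizable
exactly one order of the 5 completed ops respects real time; the register replay fails
no escape via the 2 pending operations (B, F): every completion choice fails
e.g. A, C, D, E, G (pending dropped): illegal at step 5, since G r() → 9 cannot apply there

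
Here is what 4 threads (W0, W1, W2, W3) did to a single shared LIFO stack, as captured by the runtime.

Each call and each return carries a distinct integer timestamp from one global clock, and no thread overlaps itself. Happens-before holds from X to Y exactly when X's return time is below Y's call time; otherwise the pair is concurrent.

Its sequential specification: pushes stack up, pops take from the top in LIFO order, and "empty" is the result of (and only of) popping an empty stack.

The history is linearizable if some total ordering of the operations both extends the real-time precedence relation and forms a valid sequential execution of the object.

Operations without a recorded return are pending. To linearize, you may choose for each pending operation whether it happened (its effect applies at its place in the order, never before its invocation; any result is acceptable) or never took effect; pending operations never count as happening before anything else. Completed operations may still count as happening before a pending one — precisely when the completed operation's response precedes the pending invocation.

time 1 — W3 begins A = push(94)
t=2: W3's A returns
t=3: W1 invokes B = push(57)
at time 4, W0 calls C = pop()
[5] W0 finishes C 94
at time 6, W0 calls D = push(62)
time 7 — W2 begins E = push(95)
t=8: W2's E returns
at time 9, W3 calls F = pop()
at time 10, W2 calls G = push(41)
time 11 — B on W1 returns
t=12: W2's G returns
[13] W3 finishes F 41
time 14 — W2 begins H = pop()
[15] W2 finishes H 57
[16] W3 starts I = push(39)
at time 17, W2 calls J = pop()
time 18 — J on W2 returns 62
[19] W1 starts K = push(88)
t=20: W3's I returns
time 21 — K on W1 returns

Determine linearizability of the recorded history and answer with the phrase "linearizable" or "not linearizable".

linearizable

one valid linearization: A, C, E, B, G, F, H, D, J, I, K
step 1: A push(94) — stack <94>
step 2: C pop() → 94 — stack <>
step 3: E push(95) — stack <95>
step 4: B push(57) — stack <95,57>
step 5: G push(41) — stack <95,57,41>
step 6: F pop() → 41 — stack <95,57>
step 7: H pop() → 57 — stack <95>
step 8: D push(62) (pending, included) — stack <95,62>
step 9: J pop() → 62 — stack <95>
step 10: I push(39) — stack <95,39>
step 11: K push(88) — stack <95,39,88>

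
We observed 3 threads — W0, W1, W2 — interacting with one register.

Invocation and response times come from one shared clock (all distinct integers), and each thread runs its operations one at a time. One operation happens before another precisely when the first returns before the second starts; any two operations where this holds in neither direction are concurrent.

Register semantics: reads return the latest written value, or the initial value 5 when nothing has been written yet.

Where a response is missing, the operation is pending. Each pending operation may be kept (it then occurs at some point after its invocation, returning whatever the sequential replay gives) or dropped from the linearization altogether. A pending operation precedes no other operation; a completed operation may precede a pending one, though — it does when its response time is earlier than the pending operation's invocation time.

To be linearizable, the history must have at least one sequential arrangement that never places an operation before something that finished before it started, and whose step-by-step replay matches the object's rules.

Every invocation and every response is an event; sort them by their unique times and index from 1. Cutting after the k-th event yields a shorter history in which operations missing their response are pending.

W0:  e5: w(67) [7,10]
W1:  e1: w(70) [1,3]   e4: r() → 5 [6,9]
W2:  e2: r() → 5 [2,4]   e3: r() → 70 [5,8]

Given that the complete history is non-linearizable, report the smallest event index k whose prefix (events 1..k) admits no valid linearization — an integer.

events 1..8 are linearizable, e.g. via e2, e1, e3:
step 1: e2 r() → 5 — value 5
step 2: e1 w(70) — value 70
step 3: e3 r() → 70 — value 70
event 9 — e4's response, time 9 — after it, nothing linearizes
no completion choice of the 1 pending operation (e5) rescues it — every subset was tried
take e1, e2, e3, e4 (pending dropped): step 2 already fails, because e2 r() → 5 cannot occur there
take e1, e2, e4, e3 (pending dropped): step 2 already fails, because e2 r() → 5 cannot occur there

9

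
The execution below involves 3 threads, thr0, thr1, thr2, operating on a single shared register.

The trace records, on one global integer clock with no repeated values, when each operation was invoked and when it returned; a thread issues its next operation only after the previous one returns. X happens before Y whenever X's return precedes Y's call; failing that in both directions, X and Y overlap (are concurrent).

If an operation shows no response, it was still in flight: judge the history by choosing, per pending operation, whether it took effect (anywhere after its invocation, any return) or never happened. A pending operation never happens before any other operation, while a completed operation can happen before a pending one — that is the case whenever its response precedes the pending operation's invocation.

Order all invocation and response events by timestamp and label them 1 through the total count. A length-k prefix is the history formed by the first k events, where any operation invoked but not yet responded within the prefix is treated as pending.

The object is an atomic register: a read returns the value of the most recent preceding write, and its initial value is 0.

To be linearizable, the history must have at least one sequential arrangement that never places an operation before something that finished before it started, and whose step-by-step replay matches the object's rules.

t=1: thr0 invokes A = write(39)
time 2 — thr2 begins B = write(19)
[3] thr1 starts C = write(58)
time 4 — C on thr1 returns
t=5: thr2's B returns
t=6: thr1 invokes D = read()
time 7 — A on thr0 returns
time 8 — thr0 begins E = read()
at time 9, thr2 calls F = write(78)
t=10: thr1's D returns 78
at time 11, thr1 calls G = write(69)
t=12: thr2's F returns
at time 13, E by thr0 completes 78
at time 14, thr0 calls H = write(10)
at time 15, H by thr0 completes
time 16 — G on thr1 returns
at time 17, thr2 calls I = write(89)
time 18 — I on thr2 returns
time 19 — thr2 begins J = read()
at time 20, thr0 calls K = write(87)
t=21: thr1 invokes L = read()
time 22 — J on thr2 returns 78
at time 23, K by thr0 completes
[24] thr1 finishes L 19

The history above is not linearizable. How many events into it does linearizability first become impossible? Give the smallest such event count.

a valid linearization of events 1..21 exists, for instance A, B, C, F, D, E, G, H, I:
after step 1 (A write(39)): value 39
after step 2 (B write(19)): value 19
after step 3 (C write(58)): value 58
after step 4 (F write(78)): value 78
after step 5 (D read() → 78): value 78
after step 6 (E read() → 78): value 78
after step 7 (G write(69)): value 69
after step 8 (H write(10)): value 10
after step 9 (I write(89)): value 89
with event 22 included (J responding at time 22), all real-time-consistent orders fail
no completion choice of the 2 pending operations (K, L) rescues it — every subset was tried
take A, B, C, D, E, F, G, H, I, J (pending dropped): step 4 already fails, because D read() → 78 cannot occur there
take A, B, C, D, E, F, H, G, I, J (pending dropped): step 4 already fails, because D read() → 78 cannot occur there

22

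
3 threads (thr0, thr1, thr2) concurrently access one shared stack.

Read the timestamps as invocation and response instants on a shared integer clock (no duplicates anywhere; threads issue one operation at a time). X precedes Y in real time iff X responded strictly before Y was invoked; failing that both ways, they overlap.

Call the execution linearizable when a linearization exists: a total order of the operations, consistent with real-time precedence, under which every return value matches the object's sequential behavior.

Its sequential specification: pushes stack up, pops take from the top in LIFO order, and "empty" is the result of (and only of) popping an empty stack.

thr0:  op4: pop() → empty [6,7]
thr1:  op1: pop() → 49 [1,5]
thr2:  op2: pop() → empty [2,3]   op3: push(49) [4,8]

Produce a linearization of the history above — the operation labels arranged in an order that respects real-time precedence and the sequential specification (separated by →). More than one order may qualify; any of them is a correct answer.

step 1: op2 pop() → empty — stack <>
step 2: op3 push(49) — stack <49>
step 3: op1 pop() → 49 — stack <>
step 4: op4 pop() → empty — stack <>

op2 → op3 → op1 → op4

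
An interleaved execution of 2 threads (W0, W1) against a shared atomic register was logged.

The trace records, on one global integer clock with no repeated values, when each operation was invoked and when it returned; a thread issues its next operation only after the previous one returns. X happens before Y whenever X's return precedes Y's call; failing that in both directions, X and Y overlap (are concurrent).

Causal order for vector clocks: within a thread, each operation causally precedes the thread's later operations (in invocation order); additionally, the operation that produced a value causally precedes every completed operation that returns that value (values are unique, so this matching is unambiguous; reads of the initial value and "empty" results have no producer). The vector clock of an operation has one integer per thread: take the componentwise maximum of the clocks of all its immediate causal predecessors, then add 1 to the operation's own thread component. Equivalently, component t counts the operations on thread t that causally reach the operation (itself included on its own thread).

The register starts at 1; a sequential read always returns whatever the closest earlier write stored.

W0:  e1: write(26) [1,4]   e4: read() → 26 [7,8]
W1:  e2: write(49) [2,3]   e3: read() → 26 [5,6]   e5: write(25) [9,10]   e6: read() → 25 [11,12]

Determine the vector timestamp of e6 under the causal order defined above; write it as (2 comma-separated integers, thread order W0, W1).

(1, 4)

VC(e2, invoked at 2): no causal predecessors; +1 on W1 → (0, 1)
VC(e1, invoked at 1): no causal predecessors; +1 on W0 → (1, 0)
invoked at 7, e4 merges VC(e1)=(1, 0) and bumps W0's slot → (2, 0)
invoked at 5, e3 merges VC(e1)=(1, 0), VC(e2)=(0, 1) and bumps W1's slot → (1, 2)
invoked at 9, e5 merges VC(e3)=(1, 2) and bumps W1's slot → (1, 3)
invoked at 11, e6 merges VC(e5)=(1, 3) and bumps W1's slot → (1, 4)
target: VC(e6) = (1, 4)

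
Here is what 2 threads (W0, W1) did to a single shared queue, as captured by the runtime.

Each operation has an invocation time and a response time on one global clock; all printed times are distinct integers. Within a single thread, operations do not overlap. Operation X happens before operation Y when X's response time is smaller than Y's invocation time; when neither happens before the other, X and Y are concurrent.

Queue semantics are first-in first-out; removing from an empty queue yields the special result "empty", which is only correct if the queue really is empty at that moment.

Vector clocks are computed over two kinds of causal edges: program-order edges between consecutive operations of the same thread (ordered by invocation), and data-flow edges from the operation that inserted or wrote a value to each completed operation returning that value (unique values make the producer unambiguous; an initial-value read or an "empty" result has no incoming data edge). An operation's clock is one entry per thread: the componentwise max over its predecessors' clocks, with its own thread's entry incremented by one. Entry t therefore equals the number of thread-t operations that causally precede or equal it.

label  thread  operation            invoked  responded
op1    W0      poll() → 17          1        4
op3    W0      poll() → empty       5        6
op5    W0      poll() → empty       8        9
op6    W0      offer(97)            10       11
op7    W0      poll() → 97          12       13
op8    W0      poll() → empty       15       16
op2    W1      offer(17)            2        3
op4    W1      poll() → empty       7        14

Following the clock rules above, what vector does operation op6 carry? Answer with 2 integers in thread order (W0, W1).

(4, 1)

op2, invoked 2, has no incoming edges; only W1's bump applies → (0, 1)
op4, invoked 7, takes VC(op2)=(0, 1) under max, adds 1 for W1 → (0, 2)
op1, invoked 1, takes VC(op2)=(0, 1) under max, adds 1 for W0 → (1, 1)
op3, invoked 5, takes VC(op1)=(1, 1) under max, adds 1 for W0 → (2, 1)
op5, invoked 8, takes VC(op3)=(2, 1) under max, adds 1 for W0 → (3, 1)
op6, invoked 10, takes VC(op5)=(3, 1) under max, adds 1 for W0 → (4, 1)
op7, invoked 12, takes VC(op6)=(4, 1) under max, adds 1 for W0 → (5, 1)
op8, invoked 15, takes VC(op7)=(5, 1) under max, adds 1 for W0 → (6, 1)
target: VC(op6) = (4, 1)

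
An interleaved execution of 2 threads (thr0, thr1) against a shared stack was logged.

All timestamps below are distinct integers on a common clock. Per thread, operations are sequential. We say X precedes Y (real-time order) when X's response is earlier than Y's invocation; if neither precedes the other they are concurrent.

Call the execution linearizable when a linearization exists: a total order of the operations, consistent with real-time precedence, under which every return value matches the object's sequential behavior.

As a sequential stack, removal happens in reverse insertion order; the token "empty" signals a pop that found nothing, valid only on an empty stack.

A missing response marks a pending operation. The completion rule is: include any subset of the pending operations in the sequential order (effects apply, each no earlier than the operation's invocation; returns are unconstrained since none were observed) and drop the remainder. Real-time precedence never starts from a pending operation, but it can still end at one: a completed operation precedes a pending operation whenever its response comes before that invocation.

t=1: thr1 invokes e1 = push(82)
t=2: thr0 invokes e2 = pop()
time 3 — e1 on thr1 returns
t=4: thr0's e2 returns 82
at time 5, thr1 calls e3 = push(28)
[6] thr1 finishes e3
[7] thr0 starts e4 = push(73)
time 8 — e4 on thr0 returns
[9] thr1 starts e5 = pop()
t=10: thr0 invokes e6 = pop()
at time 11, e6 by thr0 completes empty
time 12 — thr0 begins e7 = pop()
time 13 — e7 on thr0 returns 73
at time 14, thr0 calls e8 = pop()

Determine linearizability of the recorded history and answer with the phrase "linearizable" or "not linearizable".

not linearizable

through event 10 a valid linearization exists; event 11 (e6 responding at time 11) ends that
checked exhaustively: 2 real-time-consistent orders of 5 completed operations, zero legal stack replays
no escape via the 1 pending operation (e5): every completion choice fails
take e1, e2, e3, e4, e6 (pending dropped): step 5 already fails, because e6 pop() → empty cannot occur there
take e2, e1, e3, e4, e6 (pending dropped): step 1 already fails, because e2 pop() → 82 cannot occur there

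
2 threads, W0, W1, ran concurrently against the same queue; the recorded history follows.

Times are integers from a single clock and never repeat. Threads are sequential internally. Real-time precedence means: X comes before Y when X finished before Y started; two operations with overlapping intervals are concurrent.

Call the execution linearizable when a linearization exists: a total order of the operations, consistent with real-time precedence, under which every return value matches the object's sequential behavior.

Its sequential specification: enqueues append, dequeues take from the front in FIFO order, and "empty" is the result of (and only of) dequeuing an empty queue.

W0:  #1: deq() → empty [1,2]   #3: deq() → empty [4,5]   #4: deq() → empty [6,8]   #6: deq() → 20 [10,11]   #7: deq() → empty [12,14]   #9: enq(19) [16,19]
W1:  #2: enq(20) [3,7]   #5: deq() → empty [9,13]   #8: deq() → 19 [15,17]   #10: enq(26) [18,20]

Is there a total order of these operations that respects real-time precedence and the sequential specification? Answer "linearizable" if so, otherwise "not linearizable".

one valid linearization: #1, #3, #4, #2, #6, #5, #7, #9, #8, #10
after step 1 (#1 deq() → empty): queue <>
after step 2 (#3 deq() → empty): queue <>
after step 3 (#4 deq() → empty): queue <>
after step 4 (#2 enq(20)): queue <20>
after step 5 (#6 deq() → 20): queue <>
after step 6 (#5 deq() → empty): queue <>
after step 7 (#7 deq() → empty): queue <>
after step 8 (#9 enq(19)): queue <19>
after step 9 (#8 deq() → 19): queue <>
after step 10 (#10 enq(26)): queue <26>

linearizable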